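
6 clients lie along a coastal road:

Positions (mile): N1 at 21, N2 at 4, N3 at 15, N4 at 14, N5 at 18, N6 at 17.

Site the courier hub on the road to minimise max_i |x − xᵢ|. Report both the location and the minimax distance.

location 12.5, max distance 8.5

The 1-center on a line is the midpoint of the two extreme points: leftmost at 4, rightmost at 21.
Optimal location = (4 + 21)/2 = 12.5; maximum distance = (21 − 4)/2 = 8.5.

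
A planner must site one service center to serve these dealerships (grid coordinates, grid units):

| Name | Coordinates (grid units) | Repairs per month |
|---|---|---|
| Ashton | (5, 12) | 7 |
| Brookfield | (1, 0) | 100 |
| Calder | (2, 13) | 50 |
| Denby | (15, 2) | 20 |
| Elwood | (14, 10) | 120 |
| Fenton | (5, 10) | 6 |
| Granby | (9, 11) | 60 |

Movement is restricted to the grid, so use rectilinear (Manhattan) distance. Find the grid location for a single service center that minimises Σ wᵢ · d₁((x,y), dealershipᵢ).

Manhattan distance separates: Σwᵢ(|x−xᵢ|+|y−yᵢ|) = Σwᵢ|x−xᵢ| + Σwᵢ|y−yᵢ|, so x and y are optimised independently as 1-D weighted medians.
Total weight W = 363; half = 181.5.
x-coordinate, sorted with cumulative weight:
  x=1 (Brookfield, w=100) cum 100
  x=2 (Calder, w=50) cum 150
  x=5 (Ashton, w=7) cum 157
  x=5 (Fenton, w=6) cum 163
  x=9 (Granby, w=60) cum 223  ← median
  x=14 (Elwood, w=120) cum 343
  x=15 (Denby, w=20) cum 363
⇒ x* = 9
y-coordinate, sorted with cumulative weight:
  y=0 (Brookfield, w=100) cum 100
  y=2 (Denby, w=20) cum 120
  y=10 (Elwood, w=120) cum 240  ← median
  y=10 (Fenton, w=6) cum 246
  y=11 (Granby, w=60) cum 306
  y=12 (Ashton, w=7) cum 313
  y=13 (Calder, w=50) cum 363
⇒ y* = 10

(9, 10)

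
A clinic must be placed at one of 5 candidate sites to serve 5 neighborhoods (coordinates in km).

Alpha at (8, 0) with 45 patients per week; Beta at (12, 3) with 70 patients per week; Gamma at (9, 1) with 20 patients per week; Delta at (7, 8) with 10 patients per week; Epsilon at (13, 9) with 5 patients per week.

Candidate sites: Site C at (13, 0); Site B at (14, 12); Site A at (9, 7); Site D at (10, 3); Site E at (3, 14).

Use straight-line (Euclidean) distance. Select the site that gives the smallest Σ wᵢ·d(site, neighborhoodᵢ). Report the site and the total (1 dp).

Site D, total 438.8 km

Total weighted distance at each candidate:
  Site C (13, 0): total = 673.8
  Site B (14, 12): total = 1587.2
  Site A (9, 7): total = 832.9
  Site D (10, 3): total = 438.8
  Site E (3, 14): total = 2078.2
Minimum is at Site D with total 438.8 km.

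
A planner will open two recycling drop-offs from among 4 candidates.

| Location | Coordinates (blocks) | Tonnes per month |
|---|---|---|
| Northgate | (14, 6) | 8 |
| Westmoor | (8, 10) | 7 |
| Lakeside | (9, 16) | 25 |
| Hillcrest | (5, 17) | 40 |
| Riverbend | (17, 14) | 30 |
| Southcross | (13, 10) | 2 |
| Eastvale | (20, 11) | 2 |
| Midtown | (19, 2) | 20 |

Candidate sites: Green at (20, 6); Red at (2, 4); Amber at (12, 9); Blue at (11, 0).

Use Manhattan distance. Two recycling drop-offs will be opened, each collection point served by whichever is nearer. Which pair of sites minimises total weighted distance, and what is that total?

{Green, Amber}, total 1339

Evaluate every pair (each demand assigned to the nearer of the two):
  {Green, Amber}: total = 1339
  {Amber, Blue}: total = 1449
  {Red, Amber}: total = 1529
  {Green, Red}: total = 1709
  {Green, Blue}: total = 1971
  {Red, Blue}: total = 2110
Best pair: {Green, Amber} with total 1339.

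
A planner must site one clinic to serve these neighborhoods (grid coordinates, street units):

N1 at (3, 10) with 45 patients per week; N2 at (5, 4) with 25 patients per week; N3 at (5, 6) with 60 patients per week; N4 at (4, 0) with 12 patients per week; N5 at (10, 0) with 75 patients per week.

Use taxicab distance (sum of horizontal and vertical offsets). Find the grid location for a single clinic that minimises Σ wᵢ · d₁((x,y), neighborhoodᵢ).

Manhattan distance separates: Σwᵢ(|x−xᵢ|+|y−yᵢ|) = Σwᵢ|x−xᵢ| + Σwᵢ|y−yᵢ|, so x and y are optimised independently as 1-D weighted medians.
Total weight W = 217; half = 108.5.
x-coordinate, sorted with cumulative weight:
  x=3 (N1, w=45) cum 45
  x=4 (N4, w=12) cum 57
  x=5 (N2, w=25) cum 82
  x=5 (N3, w=60) cum 142  ← median
  x=10 (N5, w=75) cum 217
⇒ x* = 5
y-coordinate, sorted with cumulative weight:
  y=0 (N4, w=12) cum 12
  y=0 (N5, w=75) cum 87
  y=4 (N2, w=25) cum 112  ← median
  y=6 (N3, w=60) cum 172
  y=10 (N1, w=45) cum 217
⇒ y* = 4

(5, 4)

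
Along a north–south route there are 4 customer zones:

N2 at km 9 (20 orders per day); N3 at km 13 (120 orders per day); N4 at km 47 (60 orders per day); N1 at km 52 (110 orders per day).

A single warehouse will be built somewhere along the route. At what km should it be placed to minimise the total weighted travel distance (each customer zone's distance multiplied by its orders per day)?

x = 47

For a sum of weighted absolute distances on a line, the optimum is the weighted median (not the mean). Total weight W = 310; half-weight = 155.
Sort by position and accumulate weight:
  km 9 (N2, w=20) → cum 20
  km 13 (N3, w=120) → cum 140
  km 47 (N4, w=60) → cum 200  ≥ 155 → median here
  km 52 (N1, w=110) → cum 310
Optimal location: km 47.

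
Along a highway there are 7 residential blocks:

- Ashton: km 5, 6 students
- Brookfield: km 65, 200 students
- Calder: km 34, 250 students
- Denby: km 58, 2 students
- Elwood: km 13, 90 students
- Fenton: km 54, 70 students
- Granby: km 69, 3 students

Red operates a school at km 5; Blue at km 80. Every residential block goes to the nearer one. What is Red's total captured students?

The indifferent point is the midpoint (5+80)/2 = 42.5; residential blocks left of it (closer to Red at 5) go to Red, those right go to Blue.
  Ashton at 5 (w=6) → Red
  Elwood at 13 (w=90) → Red
  Calder at 34 (w=250) → Red
  Fenton at 54 (w=70) → Blue
  Denby at 58 (w=2) → Blue
  Brookfield at 65 (w=200) → Blue
  Granby at 69 (w=3) → Blue
Red captures 346; Blue captures 275.

346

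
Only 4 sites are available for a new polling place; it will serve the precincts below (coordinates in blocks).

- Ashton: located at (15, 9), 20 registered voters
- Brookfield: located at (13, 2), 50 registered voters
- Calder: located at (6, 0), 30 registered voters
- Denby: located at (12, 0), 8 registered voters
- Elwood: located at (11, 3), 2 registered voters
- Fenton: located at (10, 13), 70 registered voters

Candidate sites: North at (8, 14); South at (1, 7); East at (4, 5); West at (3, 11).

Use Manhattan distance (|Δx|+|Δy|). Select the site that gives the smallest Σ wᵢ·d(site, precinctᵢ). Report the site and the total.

Total weighted distance at each candidate:
  North (8, 14): total = 1952
  South (1, 7): total = 2752
  East (4, 5): total = 2212
  West (3, 11): total = 2472
Minimum is at North with total 1952 blocks.

North, total 1952 blocks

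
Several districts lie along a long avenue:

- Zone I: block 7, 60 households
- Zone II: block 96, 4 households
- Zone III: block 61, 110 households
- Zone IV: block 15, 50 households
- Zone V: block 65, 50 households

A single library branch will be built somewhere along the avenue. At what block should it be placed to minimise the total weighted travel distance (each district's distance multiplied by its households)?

For a sum of weighted absolute distances on a line, the optimum is the weighted median (not the mean). Total weight W = 274; half-weight = 137.
Sort by position and accumulate weight:
  block 7 (Zone I, w=60) → cum 60
  block 15 (Zone IV, w=50) → cum 110
  block 61 (Zone III, w=110) → cum 220  ≥ 137 → median here
  block 65 (Zone V, w=50) → cum 270
  block 96 (Zone II, w=4) → cum 274
Optimal location: block 61.

x = 61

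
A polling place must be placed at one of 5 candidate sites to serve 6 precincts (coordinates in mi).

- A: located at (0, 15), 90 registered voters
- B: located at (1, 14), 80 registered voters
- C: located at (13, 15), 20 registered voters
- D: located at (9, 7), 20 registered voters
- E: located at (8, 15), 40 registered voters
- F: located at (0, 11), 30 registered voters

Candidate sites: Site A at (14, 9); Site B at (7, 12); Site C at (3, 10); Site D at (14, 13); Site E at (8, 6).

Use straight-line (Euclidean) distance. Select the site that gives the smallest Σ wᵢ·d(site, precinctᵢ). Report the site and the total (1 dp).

Site C, total 1618.0 mi

Total weighted distance at each candidate:
  Site A (14, 9): total = 3478.1
  Site B (7, 12): total = 1771.9
  Site C (3, 10): total = 1618.0
  Site D (14, 13): total = 3194.0
  Site E (8, 6): total = 2811.4
Minimum is at Site C with total 1618.0 mi.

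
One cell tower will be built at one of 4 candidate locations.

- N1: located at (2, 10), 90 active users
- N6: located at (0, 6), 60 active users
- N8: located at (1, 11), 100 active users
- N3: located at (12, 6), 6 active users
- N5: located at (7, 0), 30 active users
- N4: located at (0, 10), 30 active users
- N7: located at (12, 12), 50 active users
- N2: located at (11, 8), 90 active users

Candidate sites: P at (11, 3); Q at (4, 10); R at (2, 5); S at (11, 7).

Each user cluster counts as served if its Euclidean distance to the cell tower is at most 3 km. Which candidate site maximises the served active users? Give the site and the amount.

Coverage radius r = 3 km; a point is covered iff (Δx)²+(Δy)² ≤ 3² = 9.
  P (11, 3): covers {none} → 0
  Q (4, 10): covers {N1} → 90
  R (2, 5): covers {N6} → 60
  S (11, 7): covers {N3, N2} → 96
Maximum coverage at S: 96 active users.

S, covering 96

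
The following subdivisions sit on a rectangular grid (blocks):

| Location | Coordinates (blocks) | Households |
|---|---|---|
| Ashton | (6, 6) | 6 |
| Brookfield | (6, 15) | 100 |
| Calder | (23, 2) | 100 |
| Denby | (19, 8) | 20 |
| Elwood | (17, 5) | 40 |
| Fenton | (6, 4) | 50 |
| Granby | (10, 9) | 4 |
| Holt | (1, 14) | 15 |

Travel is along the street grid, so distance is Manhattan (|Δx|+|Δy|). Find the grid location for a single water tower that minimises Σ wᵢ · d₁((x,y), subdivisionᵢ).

(6, 5)

Manhattan distance separates: Σwᵢ(|x−xᵢ|+|y−yᵢ|) = Σwᵢ|x−xᵢ| + Σwᵢ|y−yᵢ|, so x and y are optimised independently as 1-D weighted medians.
Total weight W = 335; half = 167.5.
x-coordinate, sorted with cumulative weight:
  x=1 (Holt, w=15) cum 15
  x=6 (Ashton, w=6) cum 21
  x=6 (Brookfield, w=100) cum 121
  x=6 (Fenton, w=50) cum 171  ← median
  x=10 (Granby, w=4) cum 175
  x=17 (Elwood, w=40) cum 215
  x=19 (Denby, w=20) cum 235
  x=23 (Calder, w=100) cum 335
⇒ x* = 6
y-coordinate, sorted with cumulative weight:
  y=2 (Calder, w=100) cum 100
  y=4 (Fenton, w=50) cum 150
  y=5 (Elwood, w=40) cum 190  ← median
  y=6 (Ashton, w=6) cum 196
  y=8 (Denby, w=20) cum 216
  y=9 (Granby, w=4) cum 220
  y=14 (Holt, w=15) cum 235
  y=15 (Brookfield, w=100) cum 335
⇒ y* = 5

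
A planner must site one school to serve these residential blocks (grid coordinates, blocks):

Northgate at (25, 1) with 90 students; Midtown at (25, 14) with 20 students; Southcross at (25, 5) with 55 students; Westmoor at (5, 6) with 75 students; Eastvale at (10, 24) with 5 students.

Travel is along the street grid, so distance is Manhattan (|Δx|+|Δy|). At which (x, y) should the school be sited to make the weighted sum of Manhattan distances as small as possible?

Manhattan distance separates: Σwᵢ(|x−xᵢ|+|y−yᵢ|) = Σwᵢ|x−xᵢ| + Σwᵢ|y−yᵢ|, so x and y are optimised independently as 1-D weighted medians.
Total weight W = 245; half = 122.5.
x-coordinate, sorted with cumulative weight:
  x=5 (Westmoor, w=75) cum 75
  x=10 (Eastvale, w=5) cum 80
  x=25 (Northgate, w=90) cum 170  ← median
  x=25 (Midtown, w=20) cum 190
  x=25 (Southcross, w=55) cum 245
⇒ x* = 25
y-coordinate, sorted with cumulative weight:
  y=1 (Northgate, w=90) cum 90
  y=5 (Southcross, w=55) cum 145  ← median
  y=6 (Westmoor, w=75) cum 220
  y=14 (Midtown, w=20) cum 240
  y=24 (Eastvale, w=5) cum 245
⇒ y* = 5

(25, 5)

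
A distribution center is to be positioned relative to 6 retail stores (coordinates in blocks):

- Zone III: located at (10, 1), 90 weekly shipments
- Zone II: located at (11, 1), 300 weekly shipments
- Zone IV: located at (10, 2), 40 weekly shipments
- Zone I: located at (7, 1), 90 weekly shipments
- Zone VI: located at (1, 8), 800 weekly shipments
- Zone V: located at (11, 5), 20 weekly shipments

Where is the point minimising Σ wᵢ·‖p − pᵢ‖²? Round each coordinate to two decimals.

(4.66, 5.27)

The minimiser of Σwᵢ‖p−pᵢ‖² is the weighted centroid p* = (Σwᵢpᵢ)/(Σwᵢ).
Σwᵢ = 1340.
Σwᵢxᵢ = 90·10 + 300·11 + 40·10 + 90·7 + 800·1 + 20·11 = 6250.
Σwᵢyᵢ = 90·1 + 300·1 + 40·2 + 90·1 + 800·8 + 20·5 = 7060.
x* = 6250/1340 = 4.66, y* = 7060/1340 = 5.27.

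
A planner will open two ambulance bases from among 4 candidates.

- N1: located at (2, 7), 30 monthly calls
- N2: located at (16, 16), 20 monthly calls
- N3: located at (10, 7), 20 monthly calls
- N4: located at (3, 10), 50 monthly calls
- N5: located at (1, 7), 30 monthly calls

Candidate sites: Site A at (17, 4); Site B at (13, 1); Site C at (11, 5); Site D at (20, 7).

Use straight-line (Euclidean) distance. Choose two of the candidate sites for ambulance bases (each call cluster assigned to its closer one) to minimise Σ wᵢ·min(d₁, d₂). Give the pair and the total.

{Site C, Site D}, total 1295.9

Evaluate every pair (each demand assigned to the nearer of the two):
  {Site C, Site D}: total = 1295.9
  {Site A, Site C}: total = 1339.8
  {Site B, Site C}: total = 1340.6
  {Site B, Site D}: total = 1782.2
  {Site A, Site B}: total = 1826.1
  {Site A, Site D}: total = 2058.1
Best pair: {Site C, Site D} with total 1295.9.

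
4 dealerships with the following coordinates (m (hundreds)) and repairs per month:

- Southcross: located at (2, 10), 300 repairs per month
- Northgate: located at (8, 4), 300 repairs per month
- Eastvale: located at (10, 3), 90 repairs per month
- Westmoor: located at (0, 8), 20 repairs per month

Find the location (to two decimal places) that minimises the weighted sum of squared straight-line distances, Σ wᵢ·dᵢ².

The minimiser of Σwᵢ‖p−pᵢ‖² is the weighted centroid p* = (Σwᵢpᵢ)/(Σwᵢ).
Σwᵢ = 710.
Σwᵢxᵢ = 300·2 + 300·8 + 90·10 + 20·0 = 3900.
Σwᵢyᵢ = 300·10 + 300·4 + 90·3 + 20·8 = 4630.
x* = 3900/710 = 5.49, y* = 4630/710 = 6.52.

(5.49, 6.52)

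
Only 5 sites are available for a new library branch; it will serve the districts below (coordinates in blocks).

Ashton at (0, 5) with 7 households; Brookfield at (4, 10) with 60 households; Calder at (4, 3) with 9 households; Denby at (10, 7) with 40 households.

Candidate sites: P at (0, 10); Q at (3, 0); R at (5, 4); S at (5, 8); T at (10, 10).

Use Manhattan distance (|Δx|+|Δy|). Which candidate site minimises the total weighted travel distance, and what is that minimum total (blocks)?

S, total 530 blocks

Total weighted distance at each candidate:
  P (0, 10): total = 894
  Q (3, 0): total = 1312
  R (5, 4): total = 800
  S (5, 8): total = 530
  T (10, 10): total = 702
Minimum is at S with total 530 blocks.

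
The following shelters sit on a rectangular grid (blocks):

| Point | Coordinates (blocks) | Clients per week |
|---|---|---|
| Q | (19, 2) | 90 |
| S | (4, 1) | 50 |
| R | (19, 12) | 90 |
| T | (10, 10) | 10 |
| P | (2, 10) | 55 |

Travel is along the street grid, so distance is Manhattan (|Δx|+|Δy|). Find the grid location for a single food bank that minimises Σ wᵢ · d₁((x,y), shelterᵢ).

(19, 10)

Manhattan distance separates: Σwᵢ(|x−xᵢ|+|y−yᵢ|) = Σwᵢ|x−xᵢ| + Σwᵢ|y−yᵢ|, so x and y are optimised independently as 1-D weighted medians.
Total weight W = 295; half = 147.5.
x-coordinate, sorted with cumulative weight:
  x=2 (P, w=55) cum 55
  x=4 (S, w=50) cum 105
  x=10 (T, w=10) cum 115
  x=19 (Q, w=90) cum 205  ← median
  x=19 (R, w=90) cum 295
⇒ x* = 19
y-coordinate, sorted with cumulative weight:
  y=1 (S, w=50) cum 50
  y=2 (Q, w=90) cum 140
  y=10 (T, w=10) cum 150  ← median
  y=10 (P, w=55) cum 205
  y=12 (R, w=90) cum 295
⇒ y* = 10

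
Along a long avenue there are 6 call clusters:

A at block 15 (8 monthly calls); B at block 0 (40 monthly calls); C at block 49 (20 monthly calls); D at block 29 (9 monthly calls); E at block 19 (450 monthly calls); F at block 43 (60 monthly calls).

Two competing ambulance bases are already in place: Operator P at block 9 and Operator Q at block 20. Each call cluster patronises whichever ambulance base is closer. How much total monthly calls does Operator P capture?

40

The indifferent point is the midpoint (9+20)/2 = 14.5; call clusters left of it (closer to Operator P at 9) go to Operator P, those right go to Operator Q.
  B at 0 (w=40) → Operator P
  A at 15 (w=8) → Operator Q
  E at 19 (w=450) → Operator Q
  D at 29 (w=9) → Operator Q
  F at 43 (w=60) → Operator Q
  C at 49 (w=20) → Operator Q
Operator P captures 40; Operator Q captures 547.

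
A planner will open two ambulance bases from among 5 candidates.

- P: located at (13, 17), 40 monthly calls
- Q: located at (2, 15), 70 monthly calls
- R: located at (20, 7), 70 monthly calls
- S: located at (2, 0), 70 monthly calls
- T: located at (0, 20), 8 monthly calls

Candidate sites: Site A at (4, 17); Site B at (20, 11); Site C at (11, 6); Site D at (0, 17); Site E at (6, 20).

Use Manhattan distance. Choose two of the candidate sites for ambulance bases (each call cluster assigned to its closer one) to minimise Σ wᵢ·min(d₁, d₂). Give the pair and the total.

{Site A, Site B}, total 2306

Evaluate every pair (each demand assigned to the nearer of the two):
  {Site A, Site B}: total = 2306
  {Site B, Site D}: total = 2434
  {Site A, Site C}: total = 2446
  {Site C, Site D}: total = 2574
  {Site C, Site E}: total = 2828
  {Site B, Site E}: total = 3038
  {Site B, Site C}: total = 3310
  {Site A, Site D}: total = 3814
  {Site A, Site E}: total = 3838
  {Site D, Site E}: total = 3924
Best pair: {Site A, Site B} with total 2306.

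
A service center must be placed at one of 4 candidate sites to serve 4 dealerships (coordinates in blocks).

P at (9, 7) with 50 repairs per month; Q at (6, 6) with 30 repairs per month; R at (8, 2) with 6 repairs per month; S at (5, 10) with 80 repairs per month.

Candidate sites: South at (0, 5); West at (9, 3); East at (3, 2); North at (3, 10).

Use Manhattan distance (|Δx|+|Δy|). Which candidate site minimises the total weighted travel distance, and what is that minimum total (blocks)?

Total weighted distance at each candidate:
  South (0, 5): total = 1626
  West (9, 3): total = 1272
  East (3, 2): total = 1590
  North (3, 10): total = 898
Minimum is at North with total 898 blocks.

North, total 898 blocks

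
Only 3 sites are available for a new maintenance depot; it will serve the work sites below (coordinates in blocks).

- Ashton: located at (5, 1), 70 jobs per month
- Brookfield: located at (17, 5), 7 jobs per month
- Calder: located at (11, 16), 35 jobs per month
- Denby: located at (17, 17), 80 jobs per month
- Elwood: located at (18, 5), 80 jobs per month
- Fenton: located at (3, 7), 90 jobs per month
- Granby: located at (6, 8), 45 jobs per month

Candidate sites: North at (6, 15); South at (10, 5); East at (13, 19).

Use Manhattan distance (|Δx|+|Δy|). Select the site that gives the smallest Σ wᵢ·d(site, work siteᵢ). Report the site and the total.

South, total 4384 blocks

Total weighted distance at each candidate:
  North (6, 15): total = 5512
  South (10, 5): total = 4384
  East (13, 19): total = 6911
Minimum is at South with total 4384 blocks.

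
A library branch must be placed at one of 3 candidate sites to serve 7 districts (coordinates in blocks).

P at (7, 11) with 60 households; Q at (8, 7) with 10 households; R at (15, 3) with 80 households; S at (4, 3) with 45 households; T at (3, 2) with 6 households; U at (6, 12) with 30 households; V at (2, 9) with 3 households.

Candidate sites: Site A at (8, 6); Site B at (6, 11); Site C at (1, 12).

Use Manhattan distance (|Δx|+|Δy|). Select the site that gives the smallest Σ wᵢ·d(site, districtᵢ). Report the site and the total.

Total weighted distance at each candidate:
  Site A (8, 6): total = 1806
  Site B (6, 11): total = 2050
  Site C (1, 12): total = 3154
Minimum is at Site A with total 1806 blocks.

Site A, total 1806 blocks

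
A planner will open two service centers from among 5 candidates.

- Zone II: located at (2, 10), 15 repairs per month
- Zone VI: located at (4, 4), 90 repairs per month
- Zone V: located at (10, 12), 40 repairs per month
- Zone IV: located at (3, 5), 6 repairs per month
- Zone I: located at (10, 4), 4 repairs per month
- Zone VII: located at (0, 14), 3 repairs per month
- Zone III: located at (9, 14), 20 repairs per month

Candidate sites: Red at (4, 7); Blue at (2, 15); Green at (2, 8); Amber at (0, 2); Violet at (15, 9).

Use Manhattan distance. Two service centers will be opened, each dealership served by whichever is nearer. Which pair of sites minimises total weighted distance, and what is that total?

{Red, Violet}, total 972

Evaluate every pair (each demand assigned to the nearer of the two):
  {Red, Violet}: total = 972
  {Red, Blue}: total = 1008
  {Red, Green}: total = 1058
  {Red, Amber}: total = 1112
  {Green, Violet}: total = 1198
  {Blue, Green}: total = 1251
  {Blue, Amber}: total = 1308
  {Amber, Violet}: total = 1342
  {Green, Amber}: total = 1406
  {Blue, Violet}: total = 1840
Best pair: {Red, Violet} with total 972.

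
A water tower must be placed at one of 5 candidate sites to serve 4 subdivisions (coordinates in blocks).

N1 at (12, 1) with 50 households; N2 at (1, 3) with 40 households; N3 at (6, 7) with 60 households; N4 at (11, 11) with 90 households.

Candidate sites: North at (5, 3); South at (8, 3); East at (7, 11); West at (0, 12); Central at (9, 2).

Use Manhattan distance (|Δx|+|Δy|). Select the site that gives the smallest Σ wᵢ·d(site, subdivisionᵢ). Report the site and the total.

South, total 1930 blocks

Total weighted distance at each candidate:
  North (5, 3): total = 2170
  South (8, 3): total = 1930
  East (7, 11): total = 1970
  West (0, 12): total = 3290
  Central (9, 2): total = 2030
Minimum is at South with total 1930 blocks.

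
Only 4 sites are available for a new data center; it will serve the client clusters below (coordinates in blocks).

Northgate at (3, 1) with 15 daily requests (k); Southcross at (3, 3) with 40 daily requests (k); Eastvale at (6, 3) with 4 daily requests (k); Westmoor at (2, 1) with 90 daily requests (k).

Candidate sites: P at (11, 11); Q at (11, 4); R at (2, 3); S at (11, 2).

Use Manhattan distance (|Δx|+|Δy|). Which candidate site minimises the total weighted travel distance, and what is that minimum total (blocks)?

R, total 281 blocks

Total weighted distance at each candidate:
  P (11, 11): total = 2672
  Q (11, 4): total = 1629
  R (2, 3): total = 281
  S (11, 2): total = 1419
Minimum is at R with total 281 blocks.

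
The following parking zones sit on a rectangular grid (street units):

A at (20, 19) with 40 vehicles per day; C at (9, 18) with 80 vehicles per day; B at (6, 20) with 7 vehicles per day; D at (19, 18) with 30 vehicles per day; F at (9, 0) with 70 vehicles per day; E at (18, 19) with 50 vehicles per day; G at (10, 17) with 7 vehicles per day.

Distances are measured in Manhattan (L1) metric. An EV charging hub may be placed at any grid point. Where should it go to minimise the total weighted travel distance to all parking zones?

Manhattan distance separates: Σwᵢ(|x−xᵢ|+|y−yᵢ|) = Σwᵢ|x−xᵢ| + Σwᵢ|y−yᵢ|, so x and y are optimised independently as 1-D weighted medians.
Total weight W = 284; half = 142.
x-coordinate, sorted with cumulative weight:
  x=6 (B, w=7) cum 7
  x=9 (C, w=80) cum 87
  x=9 (F, w=70) cum 157  ← median
  x=10 (G, w=7) cum 164
  x=18 (E, w=50) cum 214
  x=19 (D, w=30) cum 244
  x=20 (A, w=40) cum 284
⇒ x* = 9
y-coordinate, sorted with cumulative weight:
  y=0 (F, w=70) cum 70
  y=17 (G, w=7) cum 77
  y=18 (C, w=80) cum 157  ← median
  y=18 (D, w=30) cum 187
  y=19 (A, w=40) cum 227
  y=19 (E, w=50) cum 277
  y=20 (B, w=7) cum 284
⇒ y* = 18

(9, 18)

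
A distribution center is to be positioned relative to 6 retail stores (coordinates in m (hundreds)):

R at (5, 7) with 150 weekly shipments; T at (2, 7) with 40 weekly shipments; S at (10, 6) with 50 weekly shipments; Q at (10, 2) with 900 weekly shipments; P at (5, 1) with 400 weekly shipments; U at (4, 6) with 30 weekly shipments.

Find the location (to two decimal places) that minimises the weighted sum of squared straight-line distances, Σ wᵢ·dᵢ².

(7.93, 2.55)

The minimiser of Σwᵢ‖p−pᵢ‖² is the weighted centroid p* = (Σwᵢpᵢ)/(Σwᵢ).
Σwᵢ = 1570.
Σwᵢxᵢ = 150·5 + 40·2 + 50·10 + 900·10 + 400·5 + 30·4 = 12450.
Σwᵢyᵢ = 150·7 + 40·7 + 50·6 + 900·2 + 400·1 + 30·6 = 4010.
x* = 12450/1570 = 7.93, y* = 4010/1570 = 2.55.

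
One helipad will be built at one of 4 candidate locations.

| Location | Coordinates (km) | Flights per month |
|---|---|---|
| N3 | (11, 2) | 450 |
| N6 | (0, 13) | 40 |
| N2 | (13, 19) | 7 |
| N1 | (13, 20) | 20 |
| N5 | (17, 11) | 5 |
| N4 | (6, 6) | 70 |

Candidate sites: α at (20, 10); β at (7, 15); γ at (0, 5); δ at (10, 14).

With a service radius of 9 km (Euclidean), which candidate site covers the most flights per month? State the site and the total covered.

Coverage radius r = 9 km; a point is covered iff (Δx)²+(Δy)² ≤ 9² = 81.
  α (20, 10): covers {N5} → 5
  β (7, 15): covers {N6, N2, N1} → 67
  γ (0, 5): covers {N6, N4} → 110
  δ (10, 14): covers {N2, N1, N5, N4} → 102
Maximum coverage at γ: 110 flights per month.

γ, covering 110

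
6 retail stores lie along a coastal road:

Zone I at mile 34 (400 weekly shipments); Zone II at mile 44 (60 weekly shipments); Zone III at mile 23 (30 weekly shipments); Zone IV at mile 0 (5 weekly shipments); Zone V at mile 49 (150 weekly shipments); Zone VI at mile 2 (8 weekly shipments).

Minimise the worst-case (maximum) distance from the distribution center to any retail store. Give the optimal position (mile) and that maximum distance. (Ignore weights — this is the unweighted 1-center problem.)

The 1-center on a line is the midpoint of the two extreme points: leftmost at 0, rightmost at 49.
Optimal location = (0 + 49)/2 = 24.5; maximum distance = (49 − 0)/2 = 24.5.

location 24.5, max distance 24.5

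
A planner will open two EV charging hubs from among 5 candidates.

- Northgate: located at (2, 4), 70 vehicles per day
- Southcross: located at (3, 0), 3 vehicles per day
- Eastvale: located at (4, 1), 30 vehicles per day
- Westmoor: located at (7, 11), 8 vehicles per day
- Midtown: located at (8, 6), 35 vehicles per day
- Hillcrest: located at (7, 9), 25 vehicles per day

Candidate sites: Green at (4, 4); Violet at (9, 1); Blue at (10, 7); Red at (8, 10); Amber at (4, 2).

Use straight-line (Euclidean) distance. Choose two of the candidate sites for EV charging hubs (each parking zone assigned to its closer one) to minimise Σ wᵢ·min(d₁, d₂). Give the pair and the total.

{Red, Amber}, total 421.4

Evaluate every pair (each demand assigned to the nearer of the two):
  {Red, Amber}: total = 421.4
  {Green, Red}: total = 429.0
  {Blue, Amber}: total = 443.1
  {Green, Blue}: total = 450.8
  {Green, Amber}: total = 539.9
  {Green, Violet}: total = 605.6
  {Violet, Amber}: total = 679.5
  {Violet, Red}: total = 888.0
  {Violet, Blue}: total = 909.8
  {Blue, Red}: total = 1003.2
Best pair: {Red, Amber} with total 421.4.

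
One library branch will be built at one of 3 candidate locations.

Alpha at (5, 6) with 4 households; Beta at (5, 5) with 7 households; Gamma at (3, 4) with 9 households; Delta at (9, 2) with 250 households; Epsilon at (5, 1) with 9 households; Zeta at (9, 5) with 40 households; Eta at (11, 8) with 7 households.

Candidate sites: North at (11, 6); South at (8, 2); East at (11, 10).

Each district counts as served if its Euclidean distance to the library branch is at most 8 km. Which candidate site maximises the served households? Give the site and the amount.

Coverage radius r = 8 km; a point is covered iff (Δx)²+(Δy)² ≤ 8² = 64.
  North (11, 6): covers {Alpha, Beta, Delta, Epsilon, Zeta, Eta} → 317
  South (8, 2): covers {Alpha, Beta, Gamma, Delta, Epsilon, Zeta, Eta} → 326
  East (11, 10): covers {Alpha, Beta, Zeta, Eta} → 58
Maximum coverage at South: 326 households.

South, covering 326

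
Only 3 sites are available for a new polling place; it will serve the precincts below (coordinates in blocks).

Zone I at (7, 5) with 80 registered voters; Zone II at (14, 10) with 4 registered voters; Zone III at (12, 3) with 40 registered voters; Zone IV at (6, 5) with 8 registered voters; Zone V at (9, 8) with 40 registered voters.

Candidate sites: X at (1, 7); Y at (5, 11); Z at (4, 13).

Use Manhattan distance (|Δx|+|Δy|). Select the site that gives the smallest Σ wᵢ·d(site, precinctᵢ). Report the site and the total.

Total weighted distance at each candidate:
  X (1, 7): total = 1720
  Y (5, 11): total = 1616
  Z (4, 13): total = 2132
Minimum is at Y with total 1616 blocks.

Y, total 1616 blocks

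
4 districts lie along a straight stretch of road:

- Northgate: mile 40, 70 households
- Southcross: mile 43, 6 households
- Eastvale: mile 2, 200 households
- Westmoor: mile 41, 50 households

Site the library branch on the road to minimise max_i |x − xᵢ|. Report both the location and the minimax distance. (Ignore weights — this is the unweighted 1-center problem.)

location 22.5, max distance 20.5

The 1-center on a line is the midpoint of the two extreme points: leftmost at 2, rightmost at 43.
Optimal location = (2 + 43)/2 = 22.5; maximum distance = (43 − 2)/2 = 20.5.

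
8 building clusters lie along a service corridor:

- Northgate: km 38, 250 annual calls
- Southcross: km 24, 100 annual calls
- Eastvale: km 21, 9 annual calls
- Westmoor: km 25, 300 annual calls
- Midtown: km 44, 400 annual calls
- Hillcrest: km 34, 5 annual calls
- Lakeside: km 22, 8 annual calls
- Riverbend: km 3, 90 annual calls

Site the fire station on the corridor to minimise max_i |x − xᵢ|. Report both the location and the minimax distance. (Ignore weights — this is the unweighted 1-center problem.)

The 1-center on a line is the midpoint of the two extreme points: leftmost at 3, rightmost at 44.
Optimal location = (3 + 44)/2 = 23.5; maximum distance = (44 − 3)/2 = 20.5.

location 23.5, max distance 20.5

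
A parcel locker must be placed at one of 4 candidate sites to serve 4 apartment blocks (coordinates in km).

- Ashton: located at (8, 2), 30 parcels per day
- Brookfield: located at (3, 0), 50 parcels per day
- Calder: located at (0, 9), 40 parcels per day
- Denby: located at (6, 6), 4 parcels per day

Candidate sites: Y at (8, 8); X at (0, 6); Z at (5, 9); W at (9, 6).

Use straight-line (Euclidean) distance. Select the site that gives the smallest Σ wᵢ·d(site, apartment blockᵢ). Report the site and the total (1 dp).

Total weighted distance at each candidate:
  Y (8, 8): total = 985.5
  X (0, 6): total = 747.7
  Z (5, 9): total = 902.1
  W (9, 6): total = 939.4
Minimum is at X with total 747.7 km.

X, total 747.7 km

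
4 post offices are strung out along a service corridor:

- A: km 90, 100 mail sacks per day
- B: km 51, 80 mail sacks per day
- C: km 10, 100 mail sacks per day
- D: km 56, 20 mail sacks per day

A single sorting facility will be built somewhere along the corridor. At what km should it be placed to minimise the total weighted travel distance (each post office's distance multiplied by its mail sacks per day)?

x = 51

For a sum of weighted absolute distances on a line, the optimum is the weighted median (not the mean). Total weight W = 300; half-weight = 150.
Sort by position and accumulate weight:
  km 10 (C, w=100) → cum 100
  km 51 (B, w=80) → cum 180  ≥ 150 → median here
  km 56 (D, w=20) → cum 200
  km 90 (A, w=100) → cum 300
Optimal location: km 51.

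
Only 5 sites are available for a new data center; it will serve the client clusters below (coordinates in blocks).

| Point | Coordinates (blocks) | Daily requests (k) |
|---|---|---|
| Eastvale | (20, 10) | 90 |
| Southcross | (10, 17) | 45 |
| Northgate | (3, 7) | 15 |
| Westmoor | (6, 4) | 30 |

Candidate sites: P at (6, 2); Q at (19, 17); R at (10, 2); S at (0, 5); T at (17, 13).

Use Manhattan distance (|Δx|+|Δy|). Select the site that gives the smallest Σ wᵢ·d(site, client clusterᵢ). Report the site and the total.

Total weighted distance at each candidate:
  P (6, 2): total = 3015
  Q (19, 17): total = 2295
  R (10, 2): total = 2655
  S (0, 5): total = 3525
  T (17, 13): total = 1935
Minimum is at T with total 1935 blocks.

T, total 1935 blocks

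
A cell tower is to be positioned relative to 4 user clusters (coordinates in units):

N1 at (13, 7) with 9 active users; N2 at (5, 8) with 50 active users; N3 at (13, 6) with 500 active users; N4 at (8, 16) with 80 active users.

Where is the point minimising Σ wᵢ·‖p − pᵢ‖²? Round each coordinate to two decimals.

The minimiser of Σwᵢ‖p−pᵢ‖² is the weighted centroid p* = (Σwᵢpᵢ)/(Σwᵢ).
Σwᵢ = 639.
Σwᵢxᵢ = 9·13 + 50·5 + 500·13 + 80·8 = 7507.
Σwᵢyᵢ = 9·7 + 50·8 + 500·6 + 80·16 = 4743.
x* = 7507/639 = 11.75, y* = 4743/639 = 7.42.

(11.75, 7.42)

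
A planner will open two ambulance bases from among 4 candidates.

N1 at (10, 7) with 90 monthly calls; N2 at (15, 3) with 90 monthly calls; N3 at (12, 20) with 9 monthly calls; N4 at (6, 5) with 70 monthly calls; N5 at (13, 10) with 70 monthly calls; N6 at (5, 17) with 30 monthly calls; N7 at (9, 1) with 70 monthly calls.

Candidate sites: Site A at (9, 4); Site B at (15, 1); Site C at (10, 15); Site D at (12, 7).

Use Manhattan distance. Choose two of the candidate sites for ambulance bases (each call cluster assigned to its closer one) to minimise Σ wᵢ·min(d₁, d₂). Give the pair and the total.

Evaluate every pair (each demand assigned to the nearer of the two):
  {Site A, Site D}: total = 2207
  {Site B, Site D}: total = 2247
  {Site A, Site C}: total = 2313
  {Site A, Site B}: total = 2411
  {Site C, Site D}: total = 2553
  {Site B, Site C}: total = 3063
Best pair: {Site A, Site D} with total 2207.

{Site A, Site D}, total 2207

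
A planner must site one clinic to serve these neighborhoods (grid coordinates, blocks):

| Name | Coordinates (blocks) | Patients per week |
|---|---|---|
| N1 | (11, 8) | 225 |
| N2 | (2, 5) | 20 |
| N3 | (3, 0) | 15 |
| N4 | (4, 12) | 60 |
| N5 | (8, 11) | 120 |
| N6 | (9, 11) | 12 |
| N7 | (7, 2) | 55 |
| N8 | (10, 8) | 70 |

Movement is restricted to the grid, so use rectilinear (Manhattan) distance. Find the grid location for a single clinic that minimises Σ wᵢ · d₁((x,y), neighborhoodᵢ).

(10, 8)

Manhattan distance separates: Σwᵢ(|x−xᵢ|+|y−yᵢ|) = Σwᵢ|x−xᵢ| + Σwᵢ|y−yᵢ|, so x and y are optimised independently as 1-D weighted medians.
Total weight W = 577; half = 288.5.
x-coordinate, sorted with cumulative weight:
  x=2 (N2, w=20) cum 20
  x=3 (N3, w=15) cum 35
  x=4 (N4, w=60) cum 95
  x=7 (N7, w=55) cum 150
  x=8 (N5, w=120) cum 270
  x=9 (N6, w=12) cum 282
  x=10 (N8, w=70) cum 352  ← median
  x=11 (N1, w=225) cum 577
⇒ x* = 10
y-coordinate, sorted with cumulative weight:
  y=0 (N3, w=15) cum 15
  y=2 (N7, w=55) cum 70
  y=5 (N2, w=20) cum 90
  y=8 (N1, w=225) cum 315  ← median
  y=8 (N8, w=70) cum 385
  y=11 (N5, w=120) cum 505
  y=11 (N6, w=12) cum 517
  y=12 (N4, w=60) cum 577
⇒ y* = 8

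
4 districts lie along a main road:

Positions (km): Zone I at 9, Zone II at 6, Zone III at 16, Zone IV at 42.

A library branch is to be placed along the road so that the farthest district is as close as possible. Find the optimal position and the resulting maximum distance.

location 24, max distance 18

The 1-center on a line is the midpoint of the two extreme points: leftmost at 6, rightmost at 42.
Optimal location = (6 + 42)/2 = 24; maximum distance = (42 − 6)/2 = 18.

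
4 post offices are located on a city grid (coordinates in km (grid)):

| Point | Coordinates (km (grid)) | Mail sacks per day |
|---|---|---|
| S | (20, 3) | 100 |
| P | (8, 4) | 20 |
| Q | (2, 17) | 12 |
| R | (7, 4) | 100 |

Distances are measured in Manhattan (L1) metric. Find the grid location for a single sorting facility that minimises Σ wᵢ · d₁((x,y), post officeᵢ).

Manhattan distance separates: Σwᵢ(|x−xᵢ|+|y−yᵢ|) = Σwᵢ|x−xᵢ| + Σwᵢ|y−yᵢ|, so x and y are optimised independently as 1-D weighted medians.
Total weight W = 232; half = 116.
x-coordinate, sorted with cumulative weight:
  x=2 (Q, w=12) cum 12
  x=7 (R, w=100) cum 112
  x=8 (P, w=20) cum 132  ← median
  x=20 (S, w=100) cum 232
⇒ x* = 8
y-coordinate, sorted with cumulative weight:
  y=3 (S, w=100) cum 100
  y=4 (P, w=20) cum 120  ← median
  y=4 (R, w=100) cum 220
  y=17 (Q, w=12) cum 232
⇒ y* = 4

(8, 4)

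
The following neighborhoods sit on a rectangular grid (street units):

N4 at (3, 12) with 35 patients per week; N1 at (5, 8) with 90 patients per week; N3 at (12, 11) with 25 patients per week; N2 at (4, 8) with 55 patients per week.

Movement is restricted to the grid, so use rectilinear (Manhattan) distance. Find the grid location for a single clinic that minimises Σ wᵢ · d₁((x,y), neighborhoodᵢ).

Manhattan distance separates: Σwᵢ(|x−xᵢ|+|y−yᵢ|) = Σwᵢ|x−xᵢ| + Σwᵢ|y−yᵢ|, so x and y are optimised independently as 1-D weighted medians.
Total weight W = 205; half = 102.5.
x-coordinate, sorted with cumulative weight:
  x=3 (N4, w=35) cum 35
  x=4 (N2, w=55) cum 90
  x=5 (N1, w=90) cum 180  ← median
  x=12 (N3, w=25) cum 205
⇒ x* = 5
y-coordinate, sorted with cumulative weight:
  y=8 (N1, w=90) cum 90
  y=8 (N2, w=55) cum 145  ← median
  y=11 (N3, w=25) cum 170
  y=12 (N4, w=35) cum 205
⇒ y* = 8

(5, 8)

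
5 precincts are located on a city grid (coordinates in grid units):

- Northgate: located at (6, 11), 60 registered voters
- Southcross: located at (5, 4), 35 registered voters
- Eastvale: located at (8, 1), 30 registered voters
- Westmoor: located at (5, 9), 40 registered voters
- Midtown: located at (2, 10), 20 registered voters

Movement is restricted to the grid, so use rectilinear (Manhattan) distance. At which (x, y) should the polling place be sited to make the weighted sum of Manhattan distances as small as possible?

Manhattan distance separates: Σwᵢ(|x−xᵢ|+|y−yᵢ|) = Σwᵢ|x−xᵢ| + Σwᵢ|y−yᵢ|, so x and y are optimised independently as 1-D weighted medians.
Total weight W = 185; half = 92.5.
x-coordinate, sorted with cumulative weight:
  x=2 (Midtown, w=20) cum 20
  x=5 (Southcross, w=35) cum 55
  x=5 (Westmoor, w=40) cum 95  ← median
  x=6 (Northgate, w=60) cum 155
  x=8 (Eastvale, w=30) cum 185
⇒ x* = 5
y-coordinate, sorted with cumulative weight:
  y=1 (Eastvale, w=30) cum 30
  y=4 (Southcross, w=35) cum 65
  y=9 (Westmoor, w=40) cum 105  ← median
  y=10 (Midtown, w=20) cum 125
  y=11 (Northgate, w=60) cum 185
⇒ y* = 9

(5, 9)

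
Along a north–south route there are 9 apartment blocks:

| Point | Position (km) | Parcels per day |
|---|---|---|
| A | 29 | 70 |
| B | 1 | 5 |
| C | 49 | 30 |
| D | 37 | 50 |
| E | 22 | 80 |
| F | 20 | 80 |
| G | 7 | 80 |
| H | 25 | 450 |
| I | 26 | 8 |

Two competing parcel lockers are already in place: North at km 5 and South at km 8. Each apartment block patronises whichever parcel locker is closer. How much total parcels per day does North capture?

The indifferent point is the midpoint (5+8)/2 = 6.5; apartment blocks left of it (closer to North at 5) go to North, those right go to South.
  B at 1 (w=5) → North
  G at 7 (w=80) → South
  F at 20 (w=80) → South
  E at 22 (w=80) → South
  H at 25 (w=450) → South
  I at 26 (w=8) → South
  A at 29 (w=70) → South
  D at 37 (w=50) → South
  C at 49 (w=30) → South
North captures 5; South captures 848.

5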